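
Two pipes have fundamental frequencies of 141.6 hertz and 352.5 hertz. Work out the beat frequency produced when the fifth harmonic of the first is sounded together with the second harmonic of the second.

Fifth harmonic of the first: 5·141.6 = 708.0 Hz.
Second harmonic of the second: 2·352.5 = 705.0 Hz.
f_beat = |708.0 − 705.0| = 3.0 Hz.

3.0 Hz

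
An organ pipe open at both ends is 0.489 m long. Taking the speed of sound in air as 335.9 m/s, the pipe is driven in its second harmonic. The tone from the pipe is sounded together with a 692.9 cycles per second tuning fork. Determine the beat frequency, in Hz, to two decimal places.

5.99 Hz

Open pipe: f_n = n·v/(2L) = 2·335.9/(2·0.489) = 686.9121 Hz.
f_beat = |686.9121 − 692.9| = 5.99 Hz.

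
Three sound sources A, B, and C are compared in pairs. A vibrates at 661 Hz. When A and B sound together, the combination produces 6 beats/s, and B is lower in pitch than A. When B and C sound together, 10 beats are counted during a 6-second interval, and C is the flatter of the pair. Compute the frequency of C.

B is below A, so f_B = 661 − 6 = 655 Hz.
B–C: Beat frequency = 10/6 = 1.6667 Hz.
C is below B, so f_C = 655 − 1.6667 = 653.3333 Hz.

653.3333 Hz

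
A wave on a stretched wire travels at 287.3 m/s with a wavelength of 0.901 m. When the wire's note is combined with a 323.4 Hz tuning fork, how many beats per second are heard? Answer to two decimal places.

4.53 Hz

Source frequency f = v/λ = 287.3/0.901 = 318.8679 Hz.
f_beat = |318.8679 − 323.4| = 4.53 Hz.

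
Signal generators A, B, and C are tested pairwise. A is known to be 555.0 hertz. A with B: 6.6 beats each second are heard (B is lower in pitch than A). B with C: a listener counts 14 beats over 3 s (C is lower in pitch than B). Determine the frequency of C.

B is below A, so f_B = 555.0 − 6.6 = 548.4 Hz.
B–C: Beat frequency = 14/3 = 4.6667 Hz.
C is below B, so f_C = 548.4 − 4.6667 = 543.7333 Hz.

543.7333 Hz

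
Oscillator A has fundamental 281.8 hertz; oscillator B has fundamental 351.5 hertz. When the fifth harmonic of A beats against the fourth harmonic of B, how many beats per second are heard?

Fifth harmonic of the first: 5·281.8 = 1409.0 Hz.
Fourth harmonic of the second: 4·351.5 = 1406.0 Hz.
f_beat = |1409.0 − 1406.0| = 3.0 Hz.

3.0 Hz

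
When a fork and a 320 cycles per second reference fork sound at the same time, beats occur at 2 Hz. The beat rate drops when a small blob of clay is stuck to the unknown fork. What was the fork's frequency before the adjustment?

322 Hz

|f − 320| = 2, so the fork was at either 318 Hz or 322 Hz.
Adding mass to a fork lowers its frequency; the adjustment lowers the fork's frequency.
The beat rate fell, so the adjustment moved the fork toward 320 Hz — it must have started above the reference.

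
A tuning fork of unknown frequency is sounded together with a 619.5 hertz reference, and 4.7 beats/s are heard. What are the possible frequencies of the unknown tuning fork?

|f − 619.5| = 4.7, so f = 619.5 ± 4.7.

614.8 Hz or 624.2 Hz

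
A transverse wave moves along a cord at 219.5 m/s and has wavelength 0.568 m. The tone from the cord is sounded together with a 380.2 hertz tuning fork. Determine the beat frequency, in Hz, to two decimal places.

Source frequency f = v/λ = 219.5/0.568 = 386.4437 Hz.
f_beat = |386.4437 − 380.2| = 6.24 Hz.

6.24 Hz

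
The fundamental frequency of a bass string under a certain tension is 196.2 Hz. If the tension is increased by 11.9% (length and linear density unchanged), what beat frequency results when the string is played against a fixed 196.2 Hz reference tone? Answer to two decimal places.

11.35 Hz

For a string, f ∝ √T, so the new frequency is 196.2·√1.119 = 207.5458 Hz.
f_beat = |207.5458 − 196.2| = 11.35 Hz.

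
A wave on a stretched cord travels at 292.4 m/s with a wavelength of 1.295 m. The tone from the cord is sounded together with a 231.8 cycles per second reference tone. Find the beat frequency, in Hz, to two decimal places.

6.01 Hz

Source frequency f = v/λ = 292.4/1.295 = 225.7915 Hz.
f_beat = |225.7915 − 231.8| = 6.01 Hz.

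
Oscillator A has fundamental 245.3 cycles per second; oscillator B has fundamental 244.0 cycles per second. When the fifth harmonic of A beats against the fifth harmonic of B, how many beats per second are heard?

Fifth harmonic of the first: 5·245.3 = 1226.5 Hz.
Fifth harmonic of the second: 5·244.0 = 1220.0 Hz.
f_beat = |1226.5 − 1220.0| = 6.5 Hz.

6.5 Hz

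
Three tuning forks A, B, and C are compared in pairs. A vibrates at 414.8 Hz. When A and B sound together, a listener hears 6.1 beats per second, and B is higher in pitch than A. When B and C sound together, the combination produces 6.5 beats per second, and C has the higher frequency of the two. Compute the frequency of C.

B is above A, so f_B = 414.8 + 6.1 = 420.9 Hz.
C is above B, so f_C = 420.9 + 6.5 = 427.4 Hz.

427.4 Hz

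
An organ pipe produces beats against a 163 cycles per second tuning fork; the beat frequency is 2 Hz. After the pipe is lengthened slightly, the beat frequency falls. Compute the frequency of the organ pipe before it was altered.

|f − 163| = 2, so the organ pipe was at either 161 Hz or 165 Hz.
A longer pipe has a lower fundamental; the adjustment lowers the organ pipe's frequency.
The beat rate fell, so the adjustment moved the organ pipe toward 163 Hz — it must have started above the reference.

165 Hz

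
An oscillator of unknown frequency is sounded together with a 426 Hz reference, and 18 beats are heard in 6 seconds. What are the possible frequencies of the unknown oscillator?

Beat frequency = 18/6 = 3 Hz.
|f − 426| = 3, so f = 426 ± 3.

423 Hz or 429 Hz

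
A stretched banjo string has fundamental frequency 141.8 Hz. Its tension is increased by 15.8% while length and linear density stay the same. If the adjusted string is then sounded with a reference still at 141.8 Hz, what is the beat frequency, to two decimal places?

10.79 Hz

For a string, f ∝ √T, so the new frequency is 141.8·√1.158 = 152.5916 Hz.
f_beat = |152.5916 − 141.8| = 10.79 Hz.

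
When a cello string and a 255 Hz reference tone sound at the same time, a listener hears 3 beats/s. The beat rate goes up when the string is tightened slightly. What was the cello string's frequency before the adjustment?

258 Hz

|f − 255| = 3, so the cello string was at either 252 Hz or 258 Hz.
Increasing tension raises a string's frequency; the adjustment raises the cello string's frequency.
The beat rate rose, so the adjustment moved the cello string further from 255 Hz — it was already above the reference.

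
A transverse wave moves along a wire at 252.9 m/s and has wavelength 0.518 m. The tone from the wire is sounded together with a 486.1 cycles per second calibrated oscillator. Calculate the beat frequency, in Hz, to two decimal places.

Source frequency f = v/λ = 252.9/0.518 = 488.2239 Hz.
f_beat = |488.2239 − 486.1| = 2.12 Hz.

2.12 Hz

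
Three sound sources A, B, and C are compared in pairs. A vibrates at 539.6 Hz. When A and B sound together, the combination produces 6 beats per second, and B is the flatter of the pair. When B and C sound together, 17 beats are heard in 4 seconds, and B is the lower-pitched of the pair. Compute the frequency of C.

537.85 Hz

B is below A, so f_B = 539.6 − 6 = 533.6 Hz.
B–C: Beat frequency = 17/4 = 4.25 Hz.
C is above B, so f_C = 533.6 + 4.25 = 537.85 Hz.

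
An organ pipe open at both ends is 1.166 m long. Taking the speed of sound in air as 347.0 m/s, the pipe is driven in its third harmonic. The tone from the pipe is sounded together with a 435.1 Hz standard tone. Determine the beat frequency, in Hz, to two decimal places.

11.30 Hz

Open pipe: f_n = n·v/(2L) = 3·347.0/(2·1.166) = 446.3979 Hz.
f_beat = |446.3979 − 435.1| = 11.30 Hz.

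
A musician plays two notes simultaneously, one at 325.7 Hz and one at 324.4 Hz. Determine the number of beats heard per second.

1.3 Hz

The beat frequency equals the magnitude of the frequency difference.
|325.7 − 324.4| = 1.3 Hz.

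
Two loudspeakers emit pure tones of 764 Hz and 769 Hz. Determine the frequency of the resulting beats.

5 Hz

The beat frequency equals the magnitude of the frequency difference.
|764 − 769| = 5 Hz.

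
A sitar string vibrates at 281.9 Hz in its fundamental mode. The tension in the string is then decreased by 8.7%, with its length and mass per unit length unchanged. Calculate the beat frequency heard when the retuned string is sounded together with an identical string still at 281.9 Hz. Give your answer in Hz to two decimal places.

For a string, f ∝ √T, so the new frequency is 281.9·√0.913 = 269.3584 Hz.
f_beat = |269.3584 − 281.9| = 12.54 Hz.

12.54 Hz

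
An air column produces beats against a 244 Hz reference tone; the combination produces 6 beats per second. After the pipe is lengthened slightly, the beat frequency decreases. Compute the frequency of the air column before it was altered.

|f − 244| = 6, so the air column was at either 238 Hz or 250 Hz.
A longer pipe has a lower fundamental; the adjustment lowers the air column's frequency.
The beat rate fell, so the adjustment moved the air column toward 244 Hz — it must have started above the reference.

250 Hz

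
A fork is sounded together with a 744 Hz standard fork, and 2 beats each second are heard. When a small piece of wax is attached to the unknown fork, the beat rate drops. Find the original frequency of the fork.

746 Hz

|f − 744| = 2, so the fork was at either 742 Hz or 746 Hz.
Loading a fork with wax lowers its frequency; the adjustment lowers the fork's frequency.
The beat rate fell, so the adjustment moved the fork toward 744 Hz — it must have started above the reference.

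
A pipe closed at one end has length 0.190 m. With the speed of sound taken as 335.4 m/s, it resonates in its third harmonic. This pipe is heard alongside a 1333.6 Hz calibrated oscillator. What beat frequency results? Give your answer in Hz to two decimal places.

9.65 Hz

Closed pipe (odd harmonics): f_n = n·v/(4L) = 3·335.4/(4·0.190) = 1323.9474 Hz.
f_beat = |1323.9474 − 1333.6| = 9.65 Hz.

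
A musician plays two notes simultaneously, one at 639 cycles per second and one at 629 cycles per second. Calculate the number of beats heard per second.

f_beat = |f₁ − f₂|.
|639 − 629| = 10 Hz.

10 Hz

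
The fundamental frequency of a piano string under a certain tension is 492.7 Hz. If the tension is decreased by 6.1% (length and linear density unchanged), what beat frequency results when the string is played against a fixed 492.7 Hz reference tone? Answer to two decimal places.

For a string, f ∝ √T, so the new frequency is 492.7·√0.939 = 477.4362 Hz.
f_beat = |477.4362 − 492.7| = 15.26 Hz.

15.26 Hz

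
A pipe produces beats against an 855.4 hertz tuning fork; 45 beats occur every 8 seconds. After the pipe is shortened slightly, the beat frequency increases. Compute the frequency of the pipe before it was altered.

861.025 Hz

Beat frequency = 45/8 = 5.625 Hz.
|f − 855.4| = 5.625, so the pipe was at either 849.775 Hz or 861.025 Hz.
A shorter pipe has a higher fundamental; the adjustment raises the pipe's frequency.
The beat rate rose, so the adjustment moved the pipe further from 855.4 Hz — it was already above the reference.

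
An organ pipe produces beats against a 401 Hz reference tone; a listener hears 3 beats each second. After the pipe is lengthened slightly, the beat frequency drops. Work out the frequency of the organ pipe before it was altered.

404 Hz

|f − 401| = 3, so the organ pipe was at either 398 Hz or 404 Hz.
A longer pipe has a lower fundamental; the adjustment lowers the organ pipe's frequency.
The beat rate fell, so the adjustment moved the organ pipe toward 401 Hz — it must have started above the reference.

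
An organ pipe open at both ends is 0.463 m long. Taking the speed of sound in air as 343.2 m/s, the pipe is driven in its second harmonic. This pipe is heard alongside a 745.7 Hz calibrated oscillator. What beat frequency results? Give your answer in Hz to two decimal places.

Open pipe: f_n = n·v/(2L) = 2·343.2/(2·0.463) = 741.2527 Hz.
f_beat = |741.2527 − 745.7| = 4.45 Hz.

4.45 Hz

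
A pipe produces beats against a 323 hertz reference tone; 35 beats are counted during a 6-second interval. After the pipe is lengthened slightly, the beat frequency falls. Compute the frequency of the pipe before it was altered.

Beat frequency = 35/6 = 5.8333 Hz.
|f − 323| = 5.8333, so the pipe was at either 317.1667 Hz or 328.8333 Hz.
A longer pipe has a lower fundamental; the adjustment lowers the pipe's frequency.
The beat rate fell, so the adjustment moved the pipe toward 323 Hz — it must have started above the reference.

328.8333 Hz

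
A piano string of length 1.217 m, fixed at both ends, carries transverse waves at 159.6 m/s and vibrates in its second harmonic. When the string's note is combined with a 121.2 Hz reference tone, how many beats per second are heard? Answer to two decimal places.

For a string fixed at both ends, f_n = n·v/(2L) = 2·159.6/(2·1.217) = 131.1422 Hz.
f_beat = |131.1422 − 121.2| = 9.94 Hz.

9.94 Hz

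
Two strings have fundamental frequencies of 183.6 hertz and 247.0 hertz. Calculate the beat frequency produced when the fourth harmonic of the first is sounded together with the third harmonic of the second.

6.6 Hz

Fourth harmonic of the first: 4·183.6 = 734.4 Hz.
Third harmonic of the second: 3·247.0 = 741.0 Hz.
f_beat = |734.4 − 741.0| = 6.6 Hz.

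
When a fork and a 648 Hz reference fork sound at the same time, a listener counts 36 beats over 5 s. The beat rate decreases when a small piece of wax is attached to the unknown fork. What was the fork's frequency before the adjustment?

Beat frequency = 36/5 = 7.2 Hz.
|f − 648| = 7.2, so the fork was at either 640.8 Hz or 655.2 Hz.
Loading a fork with wax lowers its frequency; the adjustment lowers the fork's frequency.
The beat rate fell, so the adjustment moved the fork toward 648 Hz — it must have started above the reference.

655.2 Hz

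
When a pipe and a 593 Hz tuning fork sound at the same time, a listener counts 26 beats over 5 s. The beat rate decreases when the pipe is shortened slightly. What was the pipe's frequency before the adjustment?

Beat frequency = 26/5 = 5.2 Hz.
|f − 593| = 5.2, so the pipe was at either 587.8 Hz or 598.2 Hz.
A shorter pipe has a higher fundamental; the adjustment raises the pipe's frequency.
The beat rate fell, so the adjustment moved the pipe toward 593 Hz — it must have started below the reference.

587.8 Hz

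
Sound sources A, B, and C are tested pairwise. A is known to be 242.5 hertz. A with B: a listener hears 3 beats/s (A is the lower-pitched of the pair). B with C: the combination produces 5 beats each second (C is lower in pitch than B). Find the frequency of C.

B is above A, so f_B = 242.5 + 3 = 245.5 Hz.
C is below B, so f_C = 245.5 − 5 = 240.5 Hz.

240.5 Hz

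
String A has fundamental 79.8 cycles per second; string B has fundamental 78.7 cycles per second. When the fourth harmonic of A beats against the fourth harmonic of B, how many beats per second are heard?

Fourth harmonic of the first: 4·79.8 = 319.2 Hz.
Fourth harmonic of the second: 4·78.7 = 314.8 Hz.
f_beat = |319.2 − 314.8| = 4.4 Hz.

4.4 Hz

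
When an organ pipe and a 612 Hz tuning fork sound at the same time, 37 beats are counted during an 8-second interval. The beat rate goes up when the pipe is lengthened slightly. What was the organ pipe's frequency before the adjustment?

Beat frequency = 37/8 = 4.625 Hz.
|f − 612| = 4.625, so the organ pipe was at either 607.375 Hz or 616.625 Hz.
A longer pipe has a lower fundamental; the adjustment lowers the organ pipe's frequency.
The beat rate rose, so the adjustment moved the organ pipe further from 612 Hz — it was already below the reference.

607.375 Hz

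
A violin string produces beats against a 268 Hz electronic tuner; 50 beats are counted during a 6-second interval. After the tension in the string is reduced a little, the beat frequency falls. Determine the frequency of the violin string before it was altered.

Beat frequency = 50/6 = 8.3333 Hz.
|f − 268| = 8.3333, so the violin string was at either 259.6667 Hz or 276.3333 Hz.
Lower tension means lower frequency; the adjustment lowers the violin string's frequency.
The beat rate fell, so the adjustment moved the violin string toward 268 Hz — it must have started above the reference.

276.3333 Hz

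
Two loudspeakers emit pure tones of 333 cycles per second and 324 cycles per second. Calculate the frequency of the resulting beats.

f_beat = |f₁ − f₂|.
|333 − 324| = 9 Hz.

9 Hz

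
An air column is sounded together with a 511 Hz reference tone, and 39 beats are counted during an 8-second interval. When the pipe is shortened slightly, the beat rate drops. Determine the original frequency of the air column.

Beat frequency = 39/8 = 4.875 Hz.
|f − 511| = 4.875, so the air column was at either 506.125 Hz or 515.875 Hz.
A shorter pipe has a higher fundamental; the adjustment raises the air column's frequency.
The beat rate fell, so the adjustment moved the air column toward 511 Hz — it must have started below the reference.

506.125 Hz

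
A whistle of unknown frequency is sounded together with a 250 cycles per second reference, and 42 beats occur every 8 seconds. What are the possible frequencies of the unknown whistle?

Beat frequency = 42/8 = 5.25 Hz.
|f − 250| = 5.25, so f = 250 ± 5.25.

244.75 Hz or 255.25 Hz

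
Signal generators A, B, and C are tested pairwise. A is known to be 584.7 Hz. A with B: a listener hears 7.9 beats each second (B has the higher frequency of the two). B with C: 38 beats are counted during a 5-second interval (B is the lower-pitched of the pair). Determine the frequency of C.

B is above A, so f_B = 584.7 + 7.9 = 592.6 Hz.
B–C: Beat frequency = 38/5 = 7.6 Hz.
C is above B, so f_C = 592.6 + 7.6 = 600.2 Hz.

600.2 Hz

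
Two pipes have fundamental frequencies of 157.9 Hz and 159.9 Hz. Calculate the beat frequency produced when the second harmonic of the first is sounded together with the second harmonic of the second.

4.0 Hz

Second harmonic of the first: 2·157.9 = 315.8 Hz.
Second harmonic of the second: 2·159.9 = 319.8 Hz.
f_beat = |315.8 − 319.8| = 4.0 Hz.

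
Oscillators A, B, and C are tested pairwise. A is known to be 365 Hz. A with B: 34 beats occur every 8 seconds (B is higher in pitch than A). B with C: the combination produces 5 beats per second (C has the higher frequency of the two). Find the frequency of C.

A–B: Beat frequency = 34/8 = 4.25 Hz.
B is above A, so f_B = 365 + 4.25 = 369.25 Hz.
C is above B, so f_C = 369.25 + 5 = 374.25 Hz.

374.25 Hz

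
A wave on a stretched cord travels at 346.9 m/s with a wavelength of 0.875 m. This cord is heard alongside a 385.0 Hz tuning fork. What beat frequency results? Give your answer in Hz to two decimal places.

Source frequency f = v/λ = 346.9/0.875 = 396.4571 Hz.
f_beat = |396.4571 − 385.0| = 11.46 Hz.

11.46 Hz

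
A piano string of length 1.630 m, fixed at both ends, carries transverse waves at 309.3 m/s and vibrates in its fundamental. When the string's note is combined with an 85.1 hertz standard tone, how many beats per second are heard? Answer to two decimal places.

For a string fixed at both ends, f_n = n·v/(2L) = 1·309.3/(2·1.630) = 94.8773 Hz.
f_beat = |94.8773 − 85.1| = 9.78 Hz.

9.78 Hz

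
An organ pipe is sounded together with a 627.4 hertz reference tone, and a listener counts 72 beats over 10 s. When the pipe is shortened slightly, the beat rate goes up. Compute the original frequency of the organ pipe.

Beat frequency = 72/10 = 7.2 Hz.
|f − 627.4| = 7.2, so the organ pipe was at either 620.2 Hz or 634.6 Hz.
A shorter pipe has a higher fundamental; the adjustment raises the organ pipe's frequency.
The beat rate rose, so the adjustment moved the organ pipe further from 627.4 Hz — it was already above the reference.

634.6 Hz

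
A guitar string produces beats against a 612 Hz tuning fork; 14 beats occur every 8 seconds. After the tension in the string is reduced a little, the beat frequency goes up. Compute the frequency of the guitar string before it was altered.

Beat frequency = 14/8 = 1.75 Hz.
|f − 612| = 1.75, so the guitar string was at either 610.25 Hz or 613.75 Hz.
Lower tension means lower frequency; the adjustment lowers the guitar string's frequency.
The beat rate rose, so the adjustment moved the guitar string further from 612 Hz — it was already below the reference.

610.25 Hz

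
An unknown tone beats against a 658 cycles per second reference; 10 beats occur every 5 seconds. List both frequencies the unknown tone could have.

656 Hz or 660 Hz

Beat frequency = 10/5 = 2 Hz.
|f − 658| = 2, so f = 658 ± 2.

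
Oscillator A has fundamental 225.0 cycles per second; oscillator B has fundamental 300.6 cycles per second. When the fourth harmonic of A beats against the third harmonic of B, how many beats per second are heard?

Fourth harmonic of the first: 4·225.0 = 900.0 Hz.
Third harmonic of the second: 3·300.6 = 901.8 Hz.
f_beat = |900.0 − 901.8| = 1.8 Hz.

1.8 Hz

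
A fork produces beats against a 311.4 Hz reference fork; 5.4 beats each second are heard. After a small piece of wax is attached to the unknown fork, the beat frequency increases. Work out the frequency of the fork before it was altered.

|f − 311.4| = 5.4, so the fork was at either 306 Hz or 316.8 Hz.
Loading a fork with wax lowers its frequency; the adjustment lowers the fork's frequency.
The beat rate rose, so the adjustment moved the fork further from 311.4 Hz — it was already below the reference.

306 Hz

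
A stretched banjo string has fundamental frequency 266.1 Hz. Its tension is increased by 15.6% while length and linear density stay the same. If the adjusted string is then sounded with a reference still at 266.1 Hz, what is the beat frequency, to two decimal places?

For a string, f ∝ √T, so the new frequency is 266.1·√1.156 = 286.1039 Hz.
f_beat = |286.1039 − 266.1| = 20.00 Hz.

20.00 Hz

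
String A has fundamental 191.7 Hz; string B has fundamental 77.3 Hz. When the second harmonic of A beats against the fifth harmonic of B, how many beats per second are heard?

3.1 Hz

Second harmonic of the first: 2·191.7 = 383.4 Hz.
Fifth harmonic of the second: 5·77.3 = 386.5 Hz.
f_beat = |383.4 − 386.5| = 3.1 Hz.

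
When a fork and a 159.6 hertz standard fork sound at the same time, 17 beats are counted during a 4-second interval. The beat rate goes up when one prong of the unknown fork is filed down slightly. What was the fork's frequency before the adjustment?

Beat frequency = 17/4 = 4.25 Hz.
|f − 159.6| = 4.25, so the fork was at either 155.35 Hz or 163.85 Hz.
Filing a prong removes mass and raises the fork's frequency; the adjustment raises the fork's frequency.
The beat rate rose, so the adjustment moved the fork further from 159.6 Hz — it was already above the reference.

163.85 Hz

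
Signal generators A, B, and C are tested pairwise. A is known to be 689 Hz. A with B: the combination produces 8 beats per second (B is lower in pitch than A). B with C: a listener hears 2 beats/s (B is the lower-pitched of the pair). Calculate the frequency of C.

B is below A, so f_B = 689 − 8 = 681 Hz.
C is above B, so f_C = 681 + 2 = 683 Hz.

683 Hz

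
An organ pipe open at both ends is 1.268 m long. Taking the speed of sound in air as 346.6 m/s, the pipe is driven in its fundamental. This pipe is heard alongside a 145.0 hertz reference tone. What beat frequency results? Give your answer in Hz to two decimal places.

Open pipe: f_n = n·v/(2L) = 1·346.6/(2·1.268) = 136.6719 Hz.
f_beat = |136.6719 − 145.0| = 8.33 Hz.

8.33 Hz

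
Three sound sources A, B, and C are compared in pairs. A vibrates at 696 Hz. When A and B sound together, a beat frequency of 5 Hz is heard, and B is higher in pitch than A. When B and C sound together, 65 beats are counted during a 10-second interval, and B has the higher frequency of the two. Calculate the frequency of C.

694.5 Hz

B is above A, so f_B = 696 + 5 = 701 Hz.
B–C: Beat frequency = 65/10 = 6.5 Hz.
C is below B, so f_C = 701 − 6.5 = 694.5 Hz.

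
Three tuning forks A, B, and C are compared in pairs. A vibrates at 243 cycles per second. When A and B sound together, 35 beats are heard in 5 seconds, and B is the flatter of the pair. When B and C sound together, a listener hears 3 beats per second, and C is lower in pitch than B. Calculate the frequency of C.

A–B: Beat frequency = 35/5 = 7 Hz.
B is below A, so f_B = 243 − 7 = 236 Hz.
C is below B, so f_C = 236 − 3 = 233 Hz.

233 Hz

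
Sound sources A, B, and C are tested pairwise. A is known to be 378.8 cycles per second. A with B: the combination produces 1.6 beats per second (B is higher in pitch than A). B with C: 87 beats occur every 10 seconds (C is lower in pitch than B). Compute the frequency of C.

B is above A, so f_B = 378.8 + 1.6 = 380.4 Hz.
B–C: Beat frequency = 87/10 = 8.7 Hz.
C is below B, so f_C = 380.4 − 8.7 = 371.7 Hz.

371.7 Hz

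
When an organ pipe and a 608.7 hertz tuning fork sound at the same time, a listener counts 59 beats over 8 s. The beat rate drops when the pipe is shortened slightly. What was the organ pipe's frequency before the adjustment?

601.325 Hz

Beat frequency = 59/8 = 7.375 Hz.
|f − 608.7| = 7.375, so the organ pipe was at either 601.325 Hz or 616.075 Hz.
A shorter pipe has a higher fundamental; the adjustment raises the organ pipe's frequency.
The beat rate fell, so the adjustment moved the organ pipe toward 608.7 Hz — it must have started below the reference.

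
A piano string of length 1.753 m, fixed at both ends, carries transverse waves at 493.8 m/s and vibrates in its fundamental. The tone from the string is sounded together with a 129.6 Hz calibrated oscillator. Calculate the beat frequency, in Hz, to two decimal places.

For a string fixed at both ends, f_n = n·v/(2L) = 1·493.8/(2·1.753) = 140.8443 Hz.
f_beat = |140.8443 − 129.6| = 11.24 Hz.

11.24 Hz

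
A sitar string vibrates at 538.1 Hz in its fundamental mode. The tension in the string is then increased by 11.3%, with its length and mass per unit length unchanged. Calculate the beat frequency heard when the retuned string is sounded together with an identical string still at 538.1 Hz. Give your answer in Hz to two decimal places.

For a string, f ∝ √T, so the new frequency is 538.1·√1.113 = 567.6891 Hz.
f_beat = |567.6891 − 538.1| = 29.59 Hz.

29.59 Hz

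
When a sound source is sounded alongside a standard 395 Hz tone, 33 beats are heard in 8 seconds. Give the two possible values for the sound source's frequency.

Beat frequency = 33/8 = 4.125 Hz.
|f − 395| = 4.125, so f = 395 ± 4.125.

390.875 Hz or 399.125 Hz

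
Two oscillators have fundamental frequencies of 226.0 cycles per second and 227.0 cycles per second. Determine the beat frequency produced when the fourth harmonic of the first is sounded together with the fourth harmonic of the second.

Fourth harmonic of the first: 4·226.0 = 904.0 Hz.
Fourth harmonic of the second: 4·227.0 = 908.0 Hz.
f_beat = |904.0 − 908.0| = 4.0 Hz.

4.0 Hz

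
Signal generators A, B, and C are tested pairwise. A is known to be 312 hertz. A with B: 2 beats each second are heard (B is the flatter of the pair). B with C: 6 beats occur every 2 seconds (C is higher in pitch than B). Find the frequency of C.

313 Hz

B is below A, so f_B = 312 − 2 = 310 Hz.
B–C: Beat frequency = 6/2 = 3 Hz.
C is above B, so f_C = 310 + 3 = 313 Hz.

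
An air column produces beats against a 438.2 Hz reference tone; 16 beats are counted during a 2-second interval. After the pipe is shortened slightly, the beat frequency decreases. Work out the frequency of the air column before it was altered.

Beat frequency = 16/2 = 8 Hz.
|f − 438.2| = 8, so the air column was at either 430.2 Hz or 446.2 Hz.
A shorter pipe has a higher fundamental; the adjustment raises the air column's frequency.
The beat rate fell, so the adjustment moved the air column toward 438.2 Hz — it must have started below the reference.

430.2 Hz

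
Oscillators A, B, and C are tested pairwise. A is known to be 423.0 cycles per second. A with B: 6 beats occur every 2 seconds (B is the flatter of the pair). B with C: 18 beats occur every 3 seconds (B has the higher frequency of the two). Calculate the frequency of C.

414 Hz

A–B: Beat frequency = 6/2 = 3 Hz.
B is below A, so f_B = 423.0 − 3 = 420 Hz.
B–C: Beat frequency = 18/3 = 6 Hz.
C is below B, so f_C = 420 − 6 = 414 Hz.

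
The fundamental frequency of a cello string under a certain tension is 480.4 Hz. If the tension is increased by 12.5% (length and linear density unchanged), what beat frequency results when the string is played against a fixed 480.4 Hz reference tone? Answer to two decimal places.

For a string, f ∝ √T, so the new frequency is 480.4·√1.125 = 509.5411 Hz.
f_beat = |509.5411 − 480.4| = 29.14 Hz.

29.14 Hz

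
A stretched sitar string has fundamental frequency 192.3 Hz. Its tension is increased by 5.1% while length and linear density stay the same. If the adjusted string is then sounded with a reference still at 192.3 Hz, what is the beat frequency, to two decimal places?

4.84 Hz

For a string, f ∝ √T, so the new frequency is 192.3·√1.051 = 197.1427 Hz.
f_beat = |197.1427 − 192.3| = 4.84 Hz.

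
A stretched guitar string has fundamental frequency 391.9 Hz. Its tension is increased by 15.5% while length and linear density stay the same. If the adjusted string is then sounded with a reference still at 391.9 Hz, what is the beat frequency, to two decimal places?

29.28 Hz

For a string, f ∝ √T, so the new frequency is 391.9·√1.155 = 421.1786 Hz.
f_beat = |421.1786 − 391.9| = 29.28 Hz.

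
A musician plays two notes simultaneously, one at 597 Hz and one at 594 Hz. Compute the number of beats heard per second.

3 Hz

Beats arise from superposition of two nearby frequencies; the beat rate is |f₁ − f₂|.
|597 − 594| = 3 Hz.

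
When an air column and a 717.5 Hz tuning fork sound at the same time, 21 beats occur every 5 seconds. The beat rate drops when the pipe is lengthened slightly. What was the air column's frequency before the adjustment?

Beat frequency = 21/5 = 4.2 Hz.
|f − 717.5| = 4.2, so the air column was at either 713.3 Hz or 721.7 Hz.
A longer pipe has a lower fundamental; the adjustment lowers the air column's frequency.
The beat rate fell, so the adjustment moved the air column toward 717.5 Hz — it must have started above the reference.

721.7 Hz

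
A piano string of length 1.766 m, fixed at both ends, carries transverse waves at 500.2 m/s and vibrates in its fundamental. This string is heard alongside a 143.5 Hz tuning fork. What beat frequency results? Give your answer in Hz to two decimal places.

For a string fixed at both ends, f_n = n·v/(2L) = 1·500.2/(2·1.766) = 141.6195 Hz.
f_beat = |141.6195 − 143.5| = 1.88 Hz.

1.88 Hz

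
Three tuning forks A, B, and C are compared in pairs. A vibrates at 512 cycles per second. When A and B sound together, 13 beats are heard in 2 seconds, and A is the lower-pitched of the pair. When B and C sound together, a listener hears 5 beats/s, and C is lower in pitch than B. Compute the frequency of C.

A–B: Beat frequency = 13/2 = 6.5 Hz.
B is above A, so f_B = 512 + 6.5 = 518.5 Hz.
C is below B, so f_C = 518.5 − 5 = 513.5 Hz.

513.5 Hz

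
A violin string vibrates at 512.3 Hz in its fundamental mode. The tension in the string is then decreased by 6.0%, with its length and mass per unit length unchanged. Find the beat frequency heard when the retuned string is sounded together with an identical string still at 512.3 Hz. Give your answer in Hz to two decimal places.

15.61 Hz

For a string, f ∝ √T, so the new frequency is 512.3·√0.940 = 496.6933 Hz.
f_beat = |496.6933 − 512.3| = 15.61 Hz.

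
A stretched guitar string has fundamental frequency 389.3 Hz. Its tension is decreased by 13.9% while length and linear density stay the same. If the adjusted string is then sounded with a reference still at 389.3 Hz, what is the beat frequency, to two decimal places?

For a string, f ∝ √T, so the new frequency is 389.3·√0.861 = 361.2318 Hz.
f_beat = |361.2318 − 389.3| = 28.07 Hz.

28.07 Hz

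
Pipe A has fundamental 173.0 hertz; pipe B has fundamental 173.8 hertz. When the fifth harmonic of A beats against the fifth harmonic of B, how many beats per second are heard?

4.0 Hz

Fifth harmonic of the first: 5·173.0 = 865.0 Hz.
Fifth harmonic of the second: 5·173.8 = 869.0 Hz.
f_beat = |865.0 − 869.0| = 4.0 Hz.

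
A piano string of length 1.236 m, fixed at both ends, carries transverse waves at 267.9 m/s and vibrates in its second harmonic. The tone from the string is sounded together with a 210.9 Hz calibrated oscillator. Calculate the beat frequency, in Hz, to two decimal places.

5.85 Hz

For a string fixed at both ends, f_n = n·v/(2L) = 2·267.9/(2·1.236) = 216.7476 Hz.
f_beat = |216.7476 − 210.9| = 5.85 Hz.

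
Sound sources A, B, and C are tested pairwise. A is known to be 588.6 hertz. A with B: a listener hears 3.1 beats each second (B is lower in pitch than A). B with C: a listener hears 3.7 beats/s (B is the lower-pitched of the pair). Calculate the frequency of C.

B is below A, so f_B = 588.6 − 3.1 = 585.5 Hz.
C is above B, so f_C = 585.5 + 3.7 = 589.2 Hz.

589.2 Hz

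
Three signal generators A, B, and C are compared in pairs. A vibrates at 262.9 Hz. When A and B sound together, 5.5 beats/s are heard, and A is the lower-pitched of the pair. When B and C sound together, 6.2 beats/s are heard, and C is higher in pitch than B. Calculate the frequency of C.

B is above A, so f_B = 262.9 + 5.5 = 268.4 Hz.
C is above B, so f_C = 268.4 + 6.2 = 274.6 Hz.

274.6 Hz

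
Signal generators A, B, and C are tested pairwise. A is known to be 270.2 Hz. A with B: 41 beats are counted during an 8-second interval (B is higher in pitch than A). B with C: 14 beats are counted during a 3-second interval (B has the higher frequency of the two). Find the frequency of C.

A–B: Beat frequency = 41/8 = 5.125 Hz.
B is above A, so f_B = 270.2 + 5.125 = 275.325 Hz.
B–C: Beat frequency = 14/3 = 4.6667 Hz.
C is below B, so f_C = 275.325 − 4.6667 = 270.6583 Hz.

270.6583 Hz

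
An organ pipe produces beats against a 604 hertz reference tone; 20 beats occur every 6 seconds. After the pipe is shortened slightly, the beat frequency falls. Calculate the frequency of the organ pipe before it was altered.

600.6667 Hz

Beat frequency = 20/6 = 3.3333 Hz.
|f − 604| = 3.3333, so the organ pipe was at either 600.6667 Hz or 607.3333 Hz.
A shorter pipe has a higher fundamental; the adjustment raises the organ pipe's frequency.
The beat rate fell, so the adjustment moved the organ pipe toward 604 Hz — it must have started below the reference.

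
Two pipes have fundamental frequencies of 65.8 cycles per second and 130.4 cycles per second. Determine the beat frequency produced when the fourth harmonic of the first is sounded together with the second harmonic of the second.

Fourth harmonic of the first: 4·65.8 = 263.2 Hz.
Second harmonic of the second: 2·130.4 = 260.8 Hz.
f_beat = |263.2 − 260.8| = 2.4 Hz.

2.4 Hz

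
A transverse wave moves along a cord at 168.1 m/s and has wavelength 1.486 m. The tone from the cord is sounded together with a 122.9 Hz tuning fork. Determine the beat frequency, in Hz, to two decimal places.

9.78 Hz

Source frequency f = v/λ = 168.1/1.486 = 113.1225 Hz.
f_beat = |113.1225 − 122.9| = 9.78 Hz.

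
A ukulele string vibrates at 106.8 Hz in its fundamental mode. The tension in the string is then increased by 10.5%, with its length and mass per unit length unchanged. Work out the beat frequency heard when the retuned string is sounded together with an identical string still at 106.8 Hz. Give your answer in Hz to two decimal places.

For a string, f ∝ √T, so the new frequency is 106.8·√1.105 = 112.2671 Hz.
f_beat = |112.2671 − 106.8| = 5.47 Hz.

5.47 Hz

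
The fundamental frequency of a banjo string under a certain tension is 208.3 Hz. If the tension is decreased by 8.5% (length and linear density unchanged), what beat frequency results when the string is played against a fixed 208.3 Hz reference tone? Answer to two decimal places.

9.05 Hz

For a string, f ∝ √T, so the new frequency is 208.3·√0.915 = 199.2507 Hz.
f_beat = |199.2507 − 208.3| = 9.05 Hz.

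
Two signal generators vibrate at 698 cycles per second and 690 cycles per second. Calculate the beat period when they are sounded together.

0.125 s

f_beat = |698 − 690| = 8 Hz.
Beat period T = 1 / f_beat = 1 / 8 s.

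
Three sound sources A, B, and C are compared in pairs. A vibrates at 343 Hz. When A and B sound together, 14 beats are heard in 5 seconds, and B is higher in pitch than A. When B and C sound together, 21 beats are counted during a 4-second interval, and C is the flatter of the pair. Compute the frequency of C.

340.55 Hz

A–B: Beat frequency = 14/5 = 2.8 Hz.
B is above A, so f_B = 343 + 2.8 = 345.8 Hz.
B–C: Beat frequency = 21/4 = 5.25 Hz.
C is below B, so f_C = 345.8 − 5.25 = 340.55 Hz.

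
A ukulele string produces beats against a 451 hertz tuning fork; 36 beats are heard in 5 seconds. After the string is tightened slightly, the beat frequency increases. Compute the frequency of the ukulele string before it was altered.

Beat frequency = 36/5 = 7.2 Hz.
|f − 451| = 7.2, so the ukulele string was at either 443.8 Hz or 458.2 Hz.
Increasing tension raises a string's frequency; the adjustment raises the ukulele string's frequency.
The beat rate rose, so the adjustment moved the ukulele string further from 451 Hz — it was already above the reference.

458.2 Hz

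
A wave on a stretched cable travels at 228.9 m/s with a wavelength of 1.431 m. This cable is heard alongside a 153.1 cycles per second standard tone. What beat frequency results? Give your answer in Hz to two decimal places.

Source frequency f = v/λ = 228.9/1.431 = 159.9581 Hz.
f_beat = |159.9581 − 153.1| = 6.86 Hz.

6.86 Hz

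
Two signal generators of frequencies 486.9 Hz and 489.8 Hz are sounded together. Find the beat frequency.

The beat frequency equals the magnitude of the frequency difference.
|486.9 − 489.8| = 2.9 Hz.

2.9 Hz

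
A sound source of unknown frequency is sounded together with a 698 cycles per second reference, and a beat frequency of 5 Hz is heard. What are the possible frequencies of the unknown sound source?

|f − 698| = 5, so f = 698 ± 5.

693 Hz or 703 Hz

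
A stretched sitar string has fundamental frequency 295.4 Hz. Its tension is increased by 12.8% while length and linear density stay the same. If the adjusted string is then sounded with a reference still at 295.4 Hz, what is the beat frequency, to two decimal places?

For a string, f ∝ √T, so the new frequency is 295.4·√1.128 = 313.7365 Hz.
f_beat = |313.7365 − 295.4| = 18.34 Hz.

18.34 Hz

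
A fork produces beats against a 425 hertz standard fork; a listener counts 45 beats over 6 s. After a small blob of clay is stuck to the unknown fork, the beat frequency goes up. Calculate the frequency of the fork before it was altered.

417.5 Hz

Beat frequency = 45/6 = 7.5 Hz.
|f − 425| = 7.5, so the fork was at either 417.5 Hz or 432.5 Hz.
Adding mass to a fork lowers its frequency; the adjustment lowers the fork's frequency.
The beat rate rose, so the adjustment moved the fork further from 425 Hz — it was already below the reference.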